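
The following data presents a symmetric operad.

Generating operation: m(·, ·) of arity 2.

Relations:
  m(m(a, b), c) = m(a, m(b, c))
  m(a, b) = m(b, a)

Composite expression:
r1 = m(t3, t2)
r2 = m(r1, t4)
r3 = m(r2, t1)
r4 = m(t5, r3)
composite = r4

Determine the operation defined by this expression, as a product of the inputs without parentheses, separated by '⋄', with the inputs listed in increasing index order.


t1 ⋄ t2 ⋄ t3 ⋄ t4 ⋄ t5


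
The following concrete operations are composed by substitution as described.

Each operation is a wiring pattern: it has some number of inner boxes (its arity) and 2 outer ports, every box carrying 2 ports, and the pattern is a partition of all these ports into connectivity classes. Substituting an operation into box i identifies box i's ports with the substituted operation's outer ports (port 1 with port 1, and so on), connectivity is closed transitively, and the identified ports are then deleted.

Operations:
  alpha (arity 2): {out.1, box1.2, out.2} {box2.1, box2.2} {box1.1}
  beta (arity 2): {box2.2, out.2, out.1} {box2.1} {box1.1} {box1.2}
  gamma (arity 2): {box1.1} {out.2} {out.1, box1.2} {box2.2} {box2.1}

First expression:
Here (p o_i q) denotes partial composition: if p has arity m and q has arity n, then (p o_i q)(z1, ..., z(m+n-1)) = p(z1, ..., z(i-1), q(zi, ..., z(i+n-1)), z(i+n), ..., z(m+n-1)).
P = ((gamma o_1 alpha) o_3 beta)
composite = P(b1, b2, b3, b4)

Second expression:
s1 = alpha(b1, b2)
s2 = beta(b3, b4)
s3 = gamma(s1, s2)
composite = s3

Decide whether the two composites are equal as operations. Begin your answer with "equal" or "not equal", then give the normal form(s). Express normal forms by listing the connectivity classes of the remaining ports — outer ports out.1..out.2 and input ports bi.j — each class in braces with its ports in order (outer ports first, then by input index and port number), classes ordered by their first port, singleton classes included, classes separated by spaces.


equal: each reduces to {out.1, b1.2} {out.2} {b1.1} {b2.1, b2.2} {b3.1} {b3.2} {b4.1} {b4.2}

The first composite normalizes to {out.1, b1.2} {out.2} {b1.1} {b2.1, b2.2} {b3.1} {b3.2} {b4.1} {b4.2}
The second composite normalizes to {out.1, b1.2} {out.2} {b1.1} {b2.1, b2.2} {b3.1} {b3.2} {b4.1} {b4.2}
Identical normal forms: equal.


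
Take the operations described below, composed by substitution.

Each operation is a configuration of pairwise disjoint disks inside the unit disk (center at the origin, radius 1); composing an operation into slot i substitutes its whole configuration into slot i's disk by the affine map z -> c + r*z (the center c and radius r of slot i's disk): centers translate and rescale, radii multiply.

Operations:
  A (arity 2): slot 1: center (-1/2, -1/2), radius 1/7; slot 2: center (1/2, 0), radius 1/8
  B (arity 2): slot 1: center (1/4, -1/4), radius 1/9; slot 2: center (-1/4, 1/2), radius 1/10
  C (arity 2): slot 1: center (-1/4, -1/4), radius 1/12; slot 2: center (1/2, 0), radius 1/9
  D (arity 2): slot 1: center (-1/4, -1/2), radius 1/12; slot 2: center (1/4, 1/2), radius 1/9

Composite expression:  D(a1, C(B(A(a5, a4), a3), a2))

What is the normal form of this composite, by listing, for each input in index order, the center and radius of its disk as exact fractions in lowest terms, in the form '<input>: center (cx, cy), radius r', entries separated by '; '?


Follow each a-input down from D: c' goes to c + r*c', radius to r*r'.
a1 passes through 1 substitution, ending at center (-1/4, -1/2), radius 1/12
a5 passes through 4 substitutions, ending at center (871/3888, 1825/3888), radius 1/6804
a4 passes through 4 substitutions, ending at center (875/3888, 203/432), radius 1/7776
a3 passes through 3 substitutions, ending at center (95/432, 103/216), radius 1/1080
a2 passes through 2 substitutions, ending at center (11/36, 1/2), radius 1/81

a1: center (-1/4, -1/2), radius 1/12; a2: center (11/36, 1/2), radius 1/81; a3: center (95/432, 103/216), radius 1/1080; a4: center (875/3888, 203/432), radius 1/7776; a5: center (871/3888, 1825/3888), radius 1/6804


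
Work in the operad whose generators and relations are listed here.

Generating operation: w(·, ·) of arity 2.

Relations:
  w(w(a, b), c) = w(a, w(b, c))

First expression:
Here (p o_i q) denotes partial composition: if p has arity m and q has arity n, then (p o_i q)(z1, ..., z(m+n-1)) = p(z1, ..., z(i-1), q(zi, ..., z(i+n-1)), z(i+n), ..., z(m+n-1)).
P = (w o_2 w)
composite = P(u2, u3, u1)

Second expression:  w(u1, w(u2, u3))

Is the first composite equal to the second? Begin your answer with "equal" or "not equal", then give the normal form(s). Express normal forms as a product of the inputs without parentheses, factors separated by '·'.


not equal — first u2 · u3 · u1, second u1 · u2 · u3

The first expression reduces to u2 · u3 · u1
The second expression reduces to u1 · u2 · u3
Distinct normal forms: not equal.


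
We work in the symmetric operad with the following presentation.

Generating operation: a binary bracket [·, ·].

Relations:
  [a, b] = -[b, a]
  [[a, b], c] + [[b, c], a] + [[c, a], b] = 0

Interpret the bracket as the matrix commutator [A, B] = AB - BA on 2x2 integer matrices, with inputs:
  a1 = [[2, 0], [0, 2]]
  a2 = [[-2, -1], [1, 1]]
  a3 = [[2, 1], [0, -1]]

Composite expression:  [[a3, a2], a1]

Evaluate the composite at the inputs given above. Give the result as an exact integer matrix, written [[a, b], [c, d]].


[[0, 0], [0, 0]]

[a3, a2] = [[1, 0], [-3, -1]]
[[a3, a2], a1] = [[0, 0], [0, 0]]


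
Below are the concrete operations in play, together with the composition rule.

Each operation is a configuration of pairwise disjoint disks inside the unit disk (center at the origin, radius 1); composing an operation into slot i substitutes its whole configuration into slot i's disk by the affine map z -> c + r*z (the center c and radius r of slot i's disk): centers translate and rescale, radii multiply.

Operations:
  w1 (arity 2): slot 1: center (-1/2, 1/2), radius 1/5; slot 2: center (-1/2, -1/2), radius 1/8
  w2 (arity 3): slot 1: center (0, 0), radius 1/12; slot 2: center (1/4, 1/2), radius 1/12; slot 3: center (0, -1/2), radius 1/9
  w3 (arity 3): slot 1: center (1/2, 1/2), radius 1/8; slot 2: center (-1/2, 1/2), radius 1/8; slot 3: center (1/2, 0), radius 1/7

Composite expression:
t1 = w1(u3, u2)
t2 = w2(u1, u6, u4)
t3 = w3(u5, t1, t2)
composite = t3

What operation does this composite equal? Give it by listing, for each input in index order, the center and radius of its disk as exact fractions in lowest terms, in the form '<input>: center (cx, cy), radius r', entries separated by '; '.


u1: center (1/2, 0), radius 1/84; u2: center (-9/16, 7/16), radius 1/64; u3: center (-9/16, 9/16), radius 1/40; u4: center (1/2, -1/14), radius 1/63; u5: center (1/2, 1/2), radius 1/8; u6: center (15/28, 1/14), radius 1/84


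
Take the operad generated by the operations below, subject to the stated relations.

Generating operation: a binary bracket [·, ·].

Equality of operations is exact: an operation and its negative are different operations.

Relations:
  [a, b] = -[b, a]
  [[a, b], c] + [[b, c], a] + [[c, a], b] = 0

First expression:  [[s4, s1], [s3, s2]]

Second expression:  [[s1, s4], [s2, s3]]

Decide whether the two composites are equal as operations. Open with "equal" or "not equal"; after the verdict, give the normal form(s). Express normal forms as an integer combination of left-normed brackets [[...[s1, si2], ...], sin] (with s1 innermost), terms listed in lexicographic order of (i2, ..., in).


equal: each reduces to [[[s1, s4], s2], s3] - [[[s1, s4], s3], s2]

The first expression, normalized: [[[s1, s4], s2], s3] - [[[s1, s4], s3], s2]
The second expression, normalized: [[[s1, s4], s2], s3] - [[[s1, s4], s3], s2]
The forms coincide; equal.


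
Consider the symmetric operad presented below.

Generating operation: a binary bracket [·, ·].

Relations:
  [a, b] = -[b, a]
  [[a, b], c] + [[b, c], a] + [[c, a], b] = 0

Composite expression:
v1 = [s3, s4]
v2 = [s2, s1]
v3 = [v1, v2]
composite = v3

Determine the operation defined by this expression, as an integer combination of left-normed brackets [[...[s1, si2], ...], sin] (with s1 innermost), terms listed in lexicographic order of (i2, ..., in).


A multilinear Lie element is pinned by s1-initial words (s1 innermost).
Composite bracket: [[s3, s4], [s2, s1]]
Under [a, b] = ab - ba we get 8 signed associative words (2^3 = 8).
Coefficients come from the s1-initial words:
  sign of s1s2s3s4 is +1, so it contributes +[[[s1, s2], s3], s4]
  sign of s1s2s4s3 is -1, so it contributes -[[[s1, s2], s4], s3]

[[[s1, s2], s3], s4] - [[[s1, s2], s4], s3]


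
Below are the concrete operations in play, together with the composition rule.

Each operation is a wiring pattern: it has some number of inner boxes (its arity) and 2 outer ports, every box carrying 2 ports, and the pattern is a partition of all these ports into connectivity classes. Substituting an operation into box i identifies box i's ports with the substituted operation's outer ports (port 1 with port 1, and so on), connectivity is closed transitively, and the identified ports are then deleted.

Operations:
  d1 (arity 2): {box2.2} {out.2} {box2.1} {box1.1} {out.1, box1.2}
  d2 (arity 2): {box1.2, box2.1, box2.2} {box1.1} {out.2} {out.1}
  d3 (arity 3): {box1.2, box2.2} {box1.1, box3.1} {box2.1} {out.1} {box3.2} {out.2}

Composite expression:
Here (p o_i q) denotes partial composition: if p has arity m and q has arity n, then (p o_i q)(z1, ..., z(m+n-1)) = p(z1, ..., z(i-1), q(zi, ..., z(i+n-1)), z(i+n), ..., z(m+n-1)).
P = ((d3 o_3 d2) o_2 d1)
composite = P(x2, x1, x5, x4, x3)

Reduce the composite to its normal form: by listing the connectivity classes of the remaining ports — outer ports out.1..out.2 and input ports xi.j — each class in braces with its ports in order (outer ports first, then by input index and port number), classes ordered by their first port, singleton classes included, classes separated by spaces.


{out.1} {out.2} {x1.1} {x1.2} {x2.1} {x2.2} {x3.1, x3.2, x4.2} {x4.1} {x5.1} {x5.2}

Connectivity passes through glued d3-boundaries; trace each wire chain.
composing d1 on (x1, x5), with out.j its own outer ports: {out.1, x1.2} {out.2} {x1.1} {x5.1} {x5.2}
composing d2 on (x4, x3), with out.j its own outer ports: {out.1} {out.2} {x3.1, x3.2, x4.2} {x4.1}
composing d3 on (x2, x1, x5, x4, x3), with out.j its own outer ports: {out.1} {out.2} {x1.1} {x1.2} {x2.1} {x2.2} {x3.1, x3.2, x4.2} {x4.1} {x5.1} {x5.2}


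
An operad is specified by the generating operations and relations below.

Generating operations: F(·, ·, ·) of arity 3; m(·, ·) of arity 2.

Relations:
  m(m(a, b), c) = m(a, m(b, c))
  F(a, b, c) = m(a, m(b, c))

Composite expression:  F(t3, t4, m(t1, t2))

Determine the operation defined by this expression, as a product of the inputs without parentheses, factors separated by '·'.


t3 · t4 · t1 · t2


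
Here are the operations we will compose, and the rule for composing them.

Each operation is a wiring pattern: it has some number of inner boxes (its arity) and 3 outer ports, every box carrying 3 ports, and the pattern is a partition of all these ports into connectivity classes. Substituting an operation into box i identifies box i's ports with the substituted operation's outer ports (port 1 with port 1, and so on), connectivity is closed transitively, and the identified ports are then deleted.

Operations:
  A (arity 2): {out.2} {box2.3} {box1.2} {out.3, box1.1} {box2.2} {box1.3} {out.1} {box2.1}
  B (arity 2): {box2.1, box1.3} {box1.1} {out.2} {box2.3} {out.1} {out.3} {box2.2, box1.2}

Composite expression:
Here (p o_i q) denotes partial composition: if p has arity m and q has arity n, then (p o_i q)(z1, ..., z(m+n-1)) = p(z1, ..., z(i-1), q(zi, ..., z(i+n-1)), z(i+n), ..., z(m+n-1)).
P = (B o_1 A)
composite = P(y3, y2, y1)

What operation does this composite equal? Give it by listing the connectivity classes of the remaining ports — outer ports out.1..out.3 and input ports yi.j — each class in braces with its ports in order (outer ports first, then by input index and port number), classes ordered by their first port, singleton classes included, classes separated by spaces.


{out.1} {out.2} {out.3} {y1.1, y3.1} {y1.2} {y1.3} {y2.1} {y2.2} {y2.3} {y3.2} {y3.3}

Two ports join when wires chain via B-identified ports.
the subtree at A composes to {out.1} {out.2} {out.3, y3.1} {y2.1} {y2.2} {y2.3} {y3.2} {y3.3} on (y3, y2); out.j = own outer ports
the subtree at B composes to {out.1} {out.2} {out.3} {y1.1, y3.1} {y1.2} {y1.3} {y2.1} {y2.2} {y2.3} {y3.2} {y3.3} on (y3, y2, y1); out.j = own outer ports


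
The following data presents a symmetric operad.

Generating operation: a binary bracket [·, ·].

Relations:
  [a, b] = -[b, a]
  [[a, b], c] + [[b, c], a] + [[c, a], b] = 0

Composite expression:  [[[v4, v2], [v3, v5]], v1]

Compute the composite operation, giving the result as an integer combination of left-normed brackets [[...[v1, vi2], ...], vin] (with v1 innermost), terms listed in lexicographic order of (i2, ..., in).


[[[[v1, v2], v4], v3], v5] - [[[[v1, v2], v4], v5], v3] - [[[[v1, v3], v5], v2], v4] + [[[[v1, v3], v5], v4], v2] - [[[[v1, v4], v2], v3], v5] + [[[[v1, v4], v2], v5], v3] + [[[[v1, v5], v3], v2], v4] - [[[[v1, v5], v3], v4], v2]

A multilinear Lie element is pinned by v1-initial words (v1 innermost).
Composite bracket: [[[v4, v2], [v3, v5]], v1]
Under [a, b] = ab - ba we get 16 signed associative words (2^4 = 16).
Coefficients come from the v1-initial words:
  sign of v1v2v4v3v5 is +1, so it contributes +[[[[v1, v2], v4], v3], v5]
  sign of v1v2v4v5v3 is -1, so it contributes -[[[[v1, v2], v4], v5], v3]
  sign of v1v3v5v2v4 is -1, so it contributes -[[[[v1, v3], v5], v2], v4]
  sign of v1v3v5v4v2 is +1, so it contributes +[[[[v1, v3], v5], v4], v2]
  sign of v1v4v2v3v5 is -1, so it contributes -[[[[v1, v4], v2], v3], v5]
  sign of v1v4v2v5v3 is +1, so it contributes +[[[[v1, v4], v2], v5], v3]
  sign of v1v5v3v2v4 is +1, so it contributes +[[[[v1, v5], v3], v2], v4]
  sign of v1v5v3v4v2 is -1, so it contributes -[[[[v1, v5], v3], v4], v2]


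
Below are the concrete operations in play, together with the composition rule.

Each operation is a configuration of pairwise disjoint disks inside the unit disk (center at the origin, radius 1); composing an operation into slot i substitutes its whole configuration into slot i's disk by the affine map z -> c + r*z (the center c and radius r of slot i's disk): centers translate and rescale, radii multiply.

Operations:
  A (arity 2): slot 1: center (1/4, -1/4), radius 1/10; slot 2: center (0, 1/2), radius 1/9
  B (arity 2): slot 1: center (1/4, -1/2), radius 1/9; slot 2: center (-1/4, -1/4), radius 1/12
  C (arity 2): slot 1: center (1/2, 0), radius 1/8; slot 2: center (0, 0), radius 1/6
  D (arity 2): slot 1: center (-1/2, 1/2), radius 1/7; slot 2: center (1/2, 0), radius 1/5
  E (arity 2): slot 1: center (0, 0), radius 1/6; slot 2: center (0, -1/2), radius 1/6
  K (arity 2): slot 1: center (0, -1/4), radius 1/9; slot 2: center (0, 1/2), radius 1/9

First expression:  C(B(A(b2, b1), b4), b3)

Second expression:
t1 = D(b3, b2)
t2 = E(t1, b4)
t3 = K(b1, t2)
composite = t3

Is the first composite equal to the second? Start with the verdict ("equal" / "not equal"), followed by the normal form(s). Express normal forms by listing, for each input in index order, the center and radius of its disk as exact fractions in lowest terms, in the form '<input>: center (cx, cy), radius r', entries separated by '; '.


not equal; first: b1: center (17/32, -1/18), radius 1/648; b2: center (77/144, -19/288), radius 1/720; b3: center (0, 0), radius 1/6; b4: center (15/32, -1/32), radius 1/96; second: b1: center (0, -1/4), radius 1/9; b2: center (1/108, 1/2), radius 1/270; b3: center (-1/108, 55/108), radius 1/378; b4: center (0, 4/9), radius 1/54

The first expression reduces to b1: center (17/32, -1/18), radius 1/648; b2: center (77/144, -19/288), radius 1/720; b3: center (0, 0), radius 1/6; b4: center (15/32, -1/32), radius 1/96
The second expression reduces to b1: center (0, -1/4), radius 1/9; b2: center (1/108, 1/2), radius 1/270; b3: center (-1/108, 55/108), radius 1/378; b4: center (0, 4/9), radius 1/54
The forms do not match — not equal.


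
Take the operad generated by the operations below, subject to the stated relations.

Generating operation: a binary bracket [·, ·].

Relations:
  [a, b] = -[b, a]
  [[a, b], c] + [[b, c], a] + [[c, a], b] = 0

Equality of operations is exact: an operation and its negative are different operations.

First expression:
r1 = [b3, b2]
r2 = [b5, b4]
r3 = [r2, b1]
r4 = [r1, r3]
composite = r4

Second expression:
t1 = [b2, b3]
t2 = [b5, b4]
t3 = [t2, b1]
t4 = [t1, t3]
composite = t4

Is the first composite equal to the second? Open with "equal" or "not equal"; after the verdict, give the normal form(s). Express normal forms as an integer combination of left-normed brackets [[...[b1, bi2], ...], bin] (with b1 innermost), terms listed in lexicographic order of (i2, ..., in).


not equal: they reduce to [[[[b1, b4], b5], b2], b3] - [[[[b1, b4], b5], b3], b2] - [[[[b1, b5], b4], b2], b3] + [[[[b1, b5], b4], b3], b2] and -[[[[b1, b4], b5], b2], b3] + [[[[b1, b4], b5], b3], b2] + [[[[b1, b5], b4], b2], b3] - [[[[b1, b5], b4], b3], b2]

Reducing the first expression gives [[[[b1, b4], b5], b2], b3] - [[[[b1, b4], b5], b3], b2] - [[[[b1, b5], b4], b2], b3] + [[[[b1, b5], b4], b3], b2]
Reducing the second expression gives -[[[[b1, b4], b5], b2], b3] + [[[[b1, b4], b5], b3], b2] + [[[[b1, b5], b4], b2], b3] - [[[[b1, b5], b4], b3], b2]
The normal forms differ: not equal.


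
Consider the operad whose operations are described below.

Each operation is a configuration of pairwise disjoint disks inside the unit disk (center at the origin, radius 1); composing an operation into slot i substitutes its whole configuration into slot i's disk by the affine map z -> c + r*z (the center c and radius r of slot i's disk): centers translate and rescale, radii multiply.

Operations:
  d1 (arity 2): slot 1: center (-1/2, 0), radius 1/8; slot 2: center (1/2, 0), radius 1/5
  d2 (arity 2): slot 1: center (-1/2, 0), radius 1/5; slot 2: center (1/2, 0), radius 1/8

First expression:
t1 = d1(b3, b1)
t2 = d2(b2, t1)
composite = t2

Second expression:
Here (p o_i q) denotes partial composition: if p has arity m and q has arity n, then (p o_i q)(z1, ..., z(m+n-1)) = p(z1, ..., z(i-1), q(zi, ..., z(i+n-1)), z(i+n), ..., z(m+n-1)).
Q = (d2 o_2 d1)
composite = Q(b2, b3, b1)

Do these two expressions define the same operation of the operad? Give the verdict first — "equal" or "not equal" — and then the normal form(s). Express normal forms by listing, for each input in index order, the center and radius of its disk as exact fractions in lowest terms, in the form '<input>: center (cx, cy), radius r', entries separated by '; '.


equal: each reduces to b1: center (9/16, 0), radius 1/40; b2: center (-1/2, 0), radius 1/5; b3: center (7/16, 0), radius 1/64

Reducing the first expression gives b1: center (9/16, 0), radius 1/40; b2: center (-1/2, 0), radius 1/5; b3: center (7/16, 0), radius 1/64
Reducing the second expression gives b1: center (9/16, 0), radius 1/40; b2: center (-1/2, 0), radius 1/5; b3: center (7/16, 0), radius 1/64
Both agree, so they are equal.


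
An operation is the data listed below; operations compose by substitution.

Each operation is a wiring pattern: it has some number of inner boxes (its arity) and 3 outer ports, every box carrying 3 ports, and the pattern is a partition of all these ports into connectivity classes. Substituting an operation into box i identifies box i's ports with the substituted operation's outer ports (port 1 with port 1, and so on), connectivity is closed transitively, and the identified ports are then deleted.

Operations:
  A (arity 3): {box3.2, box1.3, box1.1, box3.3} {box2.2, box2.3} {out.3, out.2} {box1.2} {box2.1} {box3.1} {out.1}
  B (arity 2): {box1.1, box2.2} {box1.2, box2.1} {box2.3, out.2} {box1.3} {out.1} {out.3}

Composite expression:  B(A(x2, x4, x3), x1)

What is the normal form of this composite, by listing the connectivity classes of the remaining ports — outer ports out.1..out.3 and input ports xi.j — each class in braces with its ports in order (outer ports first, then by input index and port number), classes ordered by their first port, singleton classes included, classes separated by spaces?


{out.1} {out.2, x1.3} {out.3} {x1.1} {x1.2} {x2.1, x2.3, x3.2, x3.3} {x2.2} {x3.1} {x4.1} {x4.2, x4.3}

Two ports join when wires chain via B-identified ports.
the subtree at A composes to {out.1} {out.2, out.3} {x2.1, x2.3, x3.2, x3.3} {x2.2} {x3.1} {x4.1} {x4.2, x4.3} on (x2, x4, x3); out.j = own outer ports
the subtree at B composes to {out.1} {out.2, x1.3} {out.3} {x1.1} {x1.2} {x2.1, x2.3, x3.2, x3.3} {x2.2} {x3.1} {x4.1} {x4.2, x4.3} on (x2, x4, x3, x1); out.j = own outer ports


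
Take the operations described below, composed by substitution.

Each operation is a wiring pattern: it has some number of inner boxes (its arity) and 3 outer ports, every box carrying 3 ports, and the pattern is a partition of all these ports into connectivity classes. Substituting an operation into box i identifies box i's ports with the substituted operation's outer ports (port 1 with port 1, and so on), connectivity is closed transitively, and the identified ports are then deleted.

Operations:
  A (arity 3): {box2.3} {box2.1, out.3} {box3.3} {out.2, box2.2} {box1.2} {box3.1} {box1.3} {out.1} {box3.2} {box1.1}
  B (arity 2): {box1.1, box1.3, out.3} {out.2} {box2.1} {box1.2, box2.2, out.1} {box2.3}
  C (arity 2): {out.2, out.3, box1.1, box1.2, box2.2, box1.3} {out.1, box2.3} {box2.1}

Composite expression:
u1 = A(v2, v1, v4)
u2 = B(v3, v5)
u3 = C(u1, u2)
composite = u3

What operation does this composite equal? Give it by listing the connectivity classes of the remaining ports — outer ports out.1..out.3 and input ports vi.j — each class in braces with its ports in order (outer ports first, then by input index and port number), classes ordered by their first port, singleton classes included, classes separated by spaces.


{out.1, v3.1, v3.3} {out.2, out.3, v1.1, v1.2} {v1.3} {v2.1} {v2.2} {v2.3} {v3.2, v5.2} {v4.1} {v4.2} {v4.3} {v5.1} {v5.3}

Two ports join when wires chain via C-identified ports.
stage A: inputs (v2, v1, v4), connectivity {out.1} {out.2, v1.2} {out.3, v1.1} {v1.3} {v2.1} {v2.2} {v2.3} {v4.1} {v4.2} {v4.3}, out.j its boundary
stage B: inputs (v3, v5), connectivity {out.1, v3.2, v5.2} {out.2} {out.3, v3.1, v3.3} {v5.1} {v5.3}, out.j its boundary
stage C: inputs (v2, v1, v4, v3, v5), connectivity {out.1, v3.1, v3.3} {out.2, out.3, v1.1, v1.2} {v1.3} {v2.1} {v2.2} {v2.3} {v3.2, v5.2} {v4.1} {v4.2} {v4.3} {v5.1} {v5.3}, out.j its boundary


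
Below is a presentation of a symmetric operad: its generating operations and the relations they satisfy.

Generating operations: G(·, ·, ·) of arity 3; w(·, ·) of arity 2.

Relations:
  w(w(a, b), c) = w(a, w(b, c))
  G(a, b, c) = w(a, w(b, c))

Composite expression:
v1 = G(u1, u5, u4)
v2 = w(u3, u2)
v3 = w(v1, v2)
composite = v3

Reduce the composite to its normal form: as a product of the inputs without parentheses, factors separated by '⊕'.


The w-tree's shape is irrelevant; the u-reading-order decides.
G(u1, u5, u4) reduces to u1 ⊕ u5 ⊕ u4
w(u3, u2) reduces to u3 ⊕ u2
w(G(u1, u5, u4), w(u3, u2)) reduces to u1 ⊕ u5 ⊕ u4 ⊕ u3 ⊕ u2

u1 ⊕ u5 ⊕ u4 ⊕ u3 ⊕ u2


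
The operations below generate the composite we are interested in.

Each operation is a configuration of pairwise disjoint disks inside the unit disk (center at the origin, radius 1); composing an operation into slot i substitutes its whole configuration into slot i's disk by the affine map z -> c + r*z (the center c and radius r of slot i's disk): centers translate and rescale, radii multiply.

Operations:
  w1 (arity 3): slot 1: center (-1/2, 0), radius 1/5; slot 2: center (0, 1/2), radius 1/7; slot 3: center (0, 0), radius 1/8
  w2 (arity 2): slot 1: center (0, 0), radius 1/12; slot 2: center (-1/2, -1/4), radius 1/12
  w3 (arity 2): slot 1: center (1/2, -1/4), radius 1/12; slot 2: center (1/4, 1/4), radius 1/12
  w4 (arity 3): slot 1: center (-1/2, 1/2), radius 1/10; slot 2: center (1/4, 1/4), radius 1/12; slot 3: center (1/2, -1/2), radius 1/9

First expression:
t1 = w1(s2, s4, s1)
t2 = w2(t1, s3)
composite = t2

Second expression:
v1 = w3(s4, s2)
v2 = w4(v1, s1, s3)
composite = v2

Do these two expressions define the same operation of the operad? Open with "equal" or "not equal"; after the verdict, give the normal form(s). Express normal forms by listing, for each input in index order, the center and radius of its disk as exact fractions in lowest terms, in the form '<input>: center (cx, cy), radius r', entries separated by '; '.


not equal; the first gives s1: center (0, 0), radius 1/96; s2: center (-1/24, 0), radius 1/60; s3: center (-1/2, -1/4), radius 1/12; s4: center (0, 1/24), radius 1/84 and the second s1: center (1/4, 1/4), radius 1/12; s2: center (-19/40, 21/40), radius 1/120; s3: center (1/2, -1/2), radius 1/9; s4: center (-9/20, 19/40), radius 1/120

The first expression reduces to s1: center (0, 0), radius 1/96; s2: center (-1/24, 0), radius 1/60; s3: center (-1/2, -1/4), radius 1/12; s4: center (0, 1/24), radius 1/84
The second expression reduces to s1: center (1/4, 1/4), radius 1/12; s2: center (-19/40, 21/40), radius 1/120; s3: center (1/2, -1/2), radius 1/9; s4: center (-9/20, 19/40), radius 1/120
The normal forms differ: not equal.


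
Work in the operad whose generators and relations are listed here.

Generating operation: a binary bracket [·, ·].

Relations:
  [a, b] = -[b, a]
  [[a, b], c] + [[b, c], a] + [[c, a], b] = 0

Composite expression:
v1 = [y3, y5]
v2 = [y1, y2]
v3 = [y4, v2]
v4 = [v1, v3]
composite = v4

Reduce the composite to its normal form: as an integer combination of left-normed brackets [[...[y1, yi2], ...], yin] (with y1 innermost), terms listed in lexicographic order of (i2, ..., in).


[[[[y1, y2], y4], y3], y5] - [[[[y1, y2], y4], y5], y3]

Antisymmetry and Jacobi reduce to y1-anchored left-normed brackets.
Composite bracket: [[y3, y5], [y4, [y1, y2]]]
Expanding via [a, b] = ab - ba: 16 signed words (2^4 = 16).
Words beginning with y1 determine it all:
  y1y2y4y3y5 appears with sign +1, giving the term +[[[[y1, y2], y4], y3], y5]
  y1y2y4y5y3 appears with sign -1, giving the term -[[[[y1, y2], y4], y5], y3]


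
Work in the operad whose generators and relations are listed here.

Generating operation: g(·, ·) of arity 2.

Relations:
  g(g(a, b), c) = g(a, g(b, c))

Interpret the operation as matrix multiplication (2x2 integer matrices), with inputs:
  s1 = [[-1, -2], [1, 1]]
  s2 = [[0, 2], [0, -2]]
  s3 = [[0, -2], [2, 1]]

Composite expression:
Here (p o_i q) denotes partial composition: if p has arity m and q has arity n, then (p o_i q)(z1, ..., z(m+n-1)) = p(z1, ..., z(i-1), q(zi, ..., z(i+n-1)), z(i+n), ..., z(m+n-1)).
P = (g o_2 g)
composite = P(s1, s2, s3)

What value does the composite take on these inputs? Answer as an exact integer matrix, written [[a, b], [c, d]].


[[4, 2], [0, 0]]

g(s2, s3) = [[4, 2], [-4, -2]]
g(s1, g(s2, s3)) = [[4, 2], [0, 0]]


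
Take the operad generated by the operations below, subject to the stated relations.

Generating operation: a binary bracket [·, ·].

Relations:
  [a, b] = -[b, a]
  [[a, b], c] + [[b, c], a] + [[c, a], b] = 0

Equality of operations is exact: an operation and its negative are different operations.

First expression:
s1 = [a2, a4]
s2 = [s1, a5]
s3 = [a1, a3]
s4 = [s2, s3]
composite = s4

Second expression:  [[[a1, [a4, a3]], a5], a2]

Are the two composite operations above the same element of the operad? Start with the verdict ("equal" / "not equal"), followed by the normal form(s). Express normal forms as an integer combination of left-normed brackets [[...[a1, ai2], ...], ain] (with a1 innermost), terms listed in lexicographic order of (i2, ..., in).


Reducing the first expression gives -[[[[a1, a3], a2], a4], a5] + [[[[a1, a3], a4], a2], a5] + [[[[a1, a3], a5], a2], a4] - [[[[a1, a3], a5], a4], a2]
Reducing the second expression gives -[[[[a1, a3], a4], a5], a2] + [[[[a1, a4], a3], a5], a2]
The forms do not match — not equal.

not equal; first: -[[[[a1, a3], a2], a4], a5] + [[[[a1, a3], a4], a2], a5] + [[[[a1, a3], a5], a2], a4] - [[[[a1, a3], a5], a4], a2]; second: -[[[[a1, a3], a4], a5], a2] + [[[[a1, a4], a3], a5], a2]


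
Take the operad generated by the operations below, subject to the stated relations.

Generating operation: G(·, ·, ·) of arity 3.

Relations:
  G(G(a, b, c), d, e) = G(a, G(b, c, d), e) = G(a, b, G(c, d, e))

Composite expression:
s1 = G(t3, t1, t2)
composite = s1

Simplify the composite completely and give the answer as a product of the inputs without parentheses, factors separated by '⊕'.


Associativity of G dissolves the nesting; only the t-input order survives.
G(t3, t1, t2) collapses to t3 ⊕ t1 ⊕ t2

t3 ⊕ t1 ⊕ t2


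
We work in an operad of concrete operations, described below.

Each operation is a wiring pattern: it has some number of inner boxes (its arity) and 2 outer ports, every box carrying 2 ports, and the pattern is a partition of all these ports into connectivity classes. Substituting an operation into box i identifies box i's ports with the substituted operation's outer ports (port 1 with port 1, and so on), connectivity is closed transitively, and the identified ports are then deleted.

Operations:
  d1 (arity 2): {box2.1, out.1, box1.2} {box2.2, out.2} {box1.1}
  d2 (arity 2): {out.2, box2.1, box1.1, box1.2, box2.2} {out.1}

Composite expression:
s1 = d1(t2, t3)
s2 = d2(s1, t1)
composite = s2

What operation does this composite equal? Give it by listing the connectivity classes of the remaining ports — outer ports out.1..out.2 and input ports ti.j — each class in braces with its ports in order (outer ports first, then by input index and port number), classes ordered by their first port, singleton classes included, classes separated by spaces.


{out.1} {out.2, t1.1, t1.2, t2.2, t3.1, t3.2} {t2.1}

Reachability decides: close wires over d2-identified ports.
d1 over (t2, t3) gives {out.1, t2.2, t3.1} {out.2, t3.2} {t2.1}, out.j being that stage's outer ports
d2 over (t2, t3, t1) gives {out.1} {out.2, t1.1, t1.2, t2.2, t3.1, t3.2} {t2.1}, out.j being that stage's outer ports


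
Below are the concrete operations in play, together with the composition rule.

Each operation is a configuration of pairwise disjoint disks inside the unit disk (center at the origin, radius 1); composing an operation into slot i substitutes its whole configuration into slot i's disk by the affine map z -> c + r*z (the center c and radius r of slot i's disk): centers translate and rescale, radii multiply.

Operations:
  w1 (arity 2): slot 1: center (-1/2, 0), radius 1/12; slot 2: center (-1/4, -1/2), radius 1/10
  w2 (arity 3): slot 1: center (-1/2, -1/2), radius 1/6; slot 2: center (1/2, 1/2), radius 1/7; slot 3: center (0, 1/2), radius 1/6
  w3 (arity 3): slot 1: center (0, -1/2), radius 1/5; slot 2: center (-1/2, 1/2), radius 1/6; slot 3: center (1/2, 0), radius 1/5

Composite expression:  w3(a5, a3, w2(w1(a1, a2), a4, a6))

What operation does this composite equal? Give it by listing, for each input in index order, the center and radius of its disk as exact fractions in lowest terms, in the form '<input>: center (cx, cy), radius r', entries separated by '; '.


a1: center (23/60, -1/10), radius 1/360; a2: center (47/120, -7/60), radius 1/300; a3: center (-1/2, 1/2), radius 1/6; a4: center (3/5, 1/10), radius 1/35; a5: center (0, -1/2), radius 1/5; a6: center (1/2, 1/10), radius 1/30

Nesting under w3 composes maps z -> c + r*z down each a-path.
a5 passes through 1 substitution, ending at center (0, -1/2), radius 1/5
a3 passes through 1 substitution, ending at center (-1/2, 1/2), radius 1/6
a1 passes through 3 substitutions, ending at center (23/60, -1/10), radius 1/360
a2 passes through 3 substitutions, ending at center (47/120, -7/60), radius 1/300
a4 passes through 2 substitutions, ending at center (3/5, 1/10), radius 1/35
a6 passes through 2 substitutions, ending at center (1/2, 1/10), radius 1/30


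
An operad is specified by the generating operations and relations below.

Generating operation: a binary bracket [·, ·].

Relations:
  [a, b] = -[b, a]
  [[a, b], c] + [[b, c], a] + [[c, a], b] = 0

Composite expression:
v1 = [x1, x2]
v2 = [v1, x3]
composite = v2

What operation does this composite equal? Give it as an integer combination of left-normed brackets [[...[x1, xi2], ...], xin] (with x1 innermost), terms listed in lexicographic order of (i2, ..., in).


Left-normed coefficients sit on the x1-initial expansion words.
Composite bracket: [[x1, x2], x3]
Under [a, b] = ab - ba we get 4 signed associative words (2^2 = 4).
Keep just the words that open with x1:
  word x1x2x3 has sign +1, contributing +[[x1, x2], x3]

[[x1, x2], x3]


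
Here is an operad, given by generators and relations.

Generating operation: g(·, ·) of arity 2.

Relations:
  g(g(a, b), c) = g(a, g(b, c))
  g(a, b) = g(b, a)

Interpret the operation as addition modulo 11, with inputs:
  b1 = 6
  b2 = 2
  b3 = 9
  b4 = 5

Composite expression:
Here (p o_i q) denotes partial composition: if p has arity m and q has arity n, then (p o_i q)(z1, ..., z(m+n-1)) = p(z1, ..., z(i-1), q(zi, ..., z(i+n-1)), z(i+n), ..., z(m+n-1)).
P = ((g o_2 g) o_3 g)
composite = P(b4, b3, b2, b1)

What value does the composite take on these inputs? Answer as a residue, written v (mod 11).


g(b2, b1) = 8
g(b3, g(b2, b1)) = 6
g(b4, g(b3, g(b2, b1))) = 0

0 (mod 11)


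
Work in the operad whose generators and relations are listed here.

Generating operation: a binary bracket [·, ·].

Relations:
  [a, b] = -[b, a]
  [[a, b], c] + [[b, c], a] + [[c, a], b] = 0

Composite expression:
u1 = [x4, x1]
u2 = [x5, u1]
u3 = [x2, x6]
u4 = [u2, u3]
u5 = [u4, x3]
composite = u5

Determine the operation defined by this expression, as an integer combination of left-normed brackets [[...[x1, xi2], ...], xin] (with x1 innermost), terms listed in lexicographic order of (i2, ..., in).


[[[[[x1, x4], x5], x2], x6], x3] - [[[[[x1, x4], x5], x6], x2], x3]


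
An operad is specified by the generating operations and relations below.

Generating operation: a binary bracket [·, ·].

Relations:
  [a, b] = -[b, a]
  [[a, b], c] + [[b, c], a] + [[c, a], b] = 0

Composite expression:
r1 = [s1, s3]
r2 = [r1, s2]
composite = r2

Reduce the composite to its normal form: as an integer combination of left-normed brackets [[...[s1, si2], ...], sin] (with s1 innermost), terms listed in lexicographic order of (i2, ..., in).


[[s1, s3], s2]


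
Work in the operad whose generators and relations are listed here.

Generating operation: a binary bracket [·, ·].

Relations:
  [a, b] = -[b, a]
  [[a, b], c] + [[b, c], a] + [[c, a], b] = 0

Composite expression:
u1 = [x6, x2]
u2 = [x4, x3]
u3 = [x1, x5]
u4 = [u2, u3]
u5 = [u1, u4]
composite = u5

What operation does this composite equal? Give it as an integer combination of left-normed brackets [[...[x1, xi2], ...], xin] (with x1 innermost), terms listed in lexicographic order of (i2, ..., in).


Antisymmetry and Jacobi reduce to x1-anchored left-normed brackets.
Composite bracket: [[x6, x2], [[x4, x3], [x1, x5]]]
Applying ab - ba throughout gives 32 signed words (2^5 = 32).
Collect the words opening with x1:
  sign of x1x5x3x4x2x6 is +1, so it contributes +[[[[[x1, x5], x3], x4], x2], x6]
  sign of x1x5x3x4x6x2 is -1, so it contributes -[[[[[x1, x5], x3], x4], x6], x2]
  sign of x1x5x4x3x2x6 is -1, so it contributes -[[[[[x1, x5], x4], x3], x2], x6]
  sign of x1x5x4x3x6x2 is +1, so it contributes +[[[[[x1, x5], x4], x3], x6], x2]

[[[[[x1, x5], x3], x4], x2], x6] - [[[[[x1, x5], x3], x4], x6], x2] - [[[[[x1, x5], x4], x3], x2], x6] + [[[[[x1, x5], x4], x3], x6], x2]


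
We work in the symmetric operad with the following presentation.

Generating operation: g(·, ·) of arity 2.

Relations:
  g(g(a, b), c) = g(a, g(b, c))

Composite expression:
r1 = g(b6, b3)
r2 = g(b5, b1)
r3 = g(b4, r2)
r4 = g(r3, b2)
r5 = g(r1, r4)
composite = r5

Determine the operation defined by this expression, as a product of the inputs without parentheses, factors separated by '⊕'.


Under associativity of g, the answer is the b's in reading order.
g(b6, b3) spells out as b6 ⊕ b3
g(b5, b1) spells out as b5 ⊕ b1
g(b4, g(b5, b1)) spells out as b4 ⊕ b5 ⊕ b1
g(g(b4, g(b5, b1)), b2) spells out as b4 ⊕ b5 ⊕ b1 ⊕ b2
g(g(b6, b3), g(g(b4, g(b5, b1)), b2)) spells out as b6 ⊕ b3 ⊕ b4 ⊕ b5 ⊕ b1 ⊕ b2

b6 ⊕ b3 ⊕ b4 ⊕ b5 ⊕ b1 ⊕ b2


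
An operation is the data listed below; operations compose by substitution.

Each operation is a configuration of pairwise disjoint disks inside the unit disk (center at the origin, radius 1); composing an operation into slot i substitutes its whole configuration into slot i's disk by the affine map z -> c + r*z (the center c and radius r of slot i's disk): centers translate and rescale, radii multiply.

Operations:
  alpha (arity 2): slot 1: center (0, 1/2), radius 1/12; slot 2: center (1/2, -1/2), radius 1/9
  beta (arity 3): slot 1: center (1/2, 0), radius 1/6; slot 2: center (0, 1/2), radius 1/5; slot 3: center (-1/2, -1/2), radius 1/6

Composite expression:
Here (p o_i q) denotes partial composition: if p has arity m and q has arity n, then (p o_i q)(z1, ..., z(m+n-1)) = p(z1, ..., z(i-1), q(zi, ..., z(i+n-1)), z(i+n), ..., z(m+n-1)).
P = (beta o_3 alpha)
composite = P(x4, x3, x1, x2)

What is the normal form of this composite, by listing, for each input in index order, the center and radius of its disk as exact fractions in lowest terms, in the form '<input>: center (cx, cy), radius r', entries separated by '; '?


x1: center (-1/2, -5/12), radius 1/72; x2: center (-5/12, -7/12), radius 1/54; x3: center (0, 1/2), radius 1/5; x4: center (1/2, 0), radius 1/6

Only the slot chain above each x matters under beta; compose those maps.
x4: after 1 affine step, its disk has center (1/2, 0), radius 1/6
x3: after 1 affine step, its disk has center (0, 1/2), radius 1/5
x1: after 2 affine steps, its disk has center (-1/2, -5/12), radius 1/72
x2: after 2 affine steps, its disk has center (-5/12, -7/12), radius 1/54


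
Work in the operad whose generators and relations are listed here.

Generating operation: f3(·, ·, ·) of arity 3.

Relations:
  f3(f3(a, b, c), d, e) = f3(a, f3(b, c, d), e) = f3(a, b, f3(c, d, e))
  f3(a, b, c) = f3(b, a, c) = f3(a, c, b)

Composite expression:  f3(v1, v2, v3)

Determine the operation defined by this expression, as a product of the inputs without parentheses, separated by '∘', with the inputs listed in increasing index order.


With f3 associative and commutative, the v-input set is all that matters.
f3(v1, v2, v3) spells out as v1 ∘ v2 ∘ v3
commutativity sorts the factors: v1 ∘ v2 ∘ v3

v1 ∘ v2 ∘ v3


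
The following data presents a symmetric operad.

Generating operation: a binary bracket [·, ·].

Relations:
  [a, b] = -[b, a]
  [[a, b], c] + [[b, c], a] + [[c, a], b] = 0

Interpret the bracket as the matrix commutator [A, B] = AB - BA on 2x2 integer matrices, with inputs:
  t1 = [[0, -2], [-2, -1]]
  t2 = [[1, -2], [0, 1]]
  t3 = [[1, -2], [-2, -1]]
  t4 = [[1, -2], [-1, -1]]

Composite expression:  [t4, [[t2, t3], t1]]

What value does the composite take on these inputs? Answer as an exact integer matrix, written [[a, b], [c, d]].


[t2, t3] = [[4, 4], [0, -4]]
[[t2, t3], t1] = [[-8, -20], [16, 8]]
[t4, [[t2, t3], t1]] = [[-52, -72], [-16, 52]]

[[-52, -72], [-16, 52]]


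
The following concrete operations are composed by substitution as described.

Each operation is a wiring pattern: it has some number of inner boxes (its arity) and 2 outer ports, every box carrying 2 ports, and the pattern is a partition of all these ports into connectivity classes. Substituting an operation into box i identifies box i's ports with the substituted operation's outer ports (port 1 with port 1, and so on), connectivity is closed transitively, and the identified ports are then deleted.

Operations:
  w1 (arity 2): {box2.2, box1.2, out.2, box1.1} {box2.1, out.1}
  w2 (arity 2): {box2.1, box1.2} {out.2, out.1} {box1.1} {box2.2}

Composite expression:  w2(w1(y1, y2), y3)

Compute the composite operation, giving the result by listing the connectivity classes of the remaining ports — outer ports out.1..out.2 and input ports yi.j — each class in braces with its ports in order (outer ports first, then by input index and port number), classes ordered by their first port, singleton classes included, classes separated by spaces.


{out.1, out.2} {y1.1, y1.2, y2.2, y3.1} {y2.1} {y3.2}

Treat the ports identified at w2 as solder joints: merge, then drop.
composing w1 on (y1, y2), with out.j its own outer ports: {out.1, y2.1} {out.2, y1.1, y1.2, y2.2}
composing w2 on (y1, y2, y3), with out.j its own outer ports: {out.1, out.2} {y1.1, y1.2, y2.2, y3.1} {y2.1} {y3.2}
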